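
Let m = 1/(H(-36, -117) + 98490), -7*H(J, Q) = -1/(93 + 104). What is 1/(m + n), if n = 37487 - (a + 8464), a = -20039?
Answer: 135817711/6663488538461 ≈ 2.0382e-5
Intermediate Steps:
H(J, Q) = 1/1379 (H(J, Q) = -(-1)/(7*(93 + 104)) = -(-1)/(7*197) = -⅐*(-1/197) = 1/1379)
m = 1379/135817711 (m = 1/(1/1379 + 98490) = 1/(135817711/1379) = 1379/135817711 ≈ 1.0153e-5)
n = 49062 (n = 37487 - (-20039 + 8464) = 37487 - 1*(-11575) = 37487 + 11575 = 49062)
1/(m + n) = 1/(1379/135817711 + 49062) = 1/(6663488538461/135817711) = 135817711/6663488538461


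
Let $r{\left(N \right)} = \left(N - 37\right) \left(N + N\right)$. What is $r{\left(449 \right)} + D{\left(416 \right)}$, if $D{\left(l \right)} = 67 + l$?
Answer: $370459$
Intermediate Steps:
$r{\left(N \right)} = 2 N \left(-37 + N\right)$ ($r{\left(N \right)} = \left(-37 + N\right) 2 N = 2 N \left(-37 + N\right)$)
$r{\left(449 \right)} + D{\left(416 \right)} = 2 \cdot 449 \left(-37 + 449\right) + \left(67 + 416\right) = 2 \cdot 449 \cdot 412 + 483 = 369976 + 483 = 370459$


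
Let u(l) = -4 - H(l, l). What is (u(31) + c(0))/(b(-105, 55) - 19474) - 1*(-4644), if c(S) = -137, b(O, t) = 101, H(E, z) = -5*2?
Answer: 89968343/19373 ≈ 4644.0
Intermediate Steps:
H(E, z) = -10
u(l) = 6 (u(l) = -4 - 1*(-10) = -4 + 10 = 6)
(u(31) + c(0))/(b(-105, 55) - 19474) - 1*(-4644) = (6 - 137)/(101 - 19474) - 1*(-4644) = -131/(-19373) + 4644 = -131*(-1/19373) + 4644 = 131/19373 + 4644 = 89968343/19373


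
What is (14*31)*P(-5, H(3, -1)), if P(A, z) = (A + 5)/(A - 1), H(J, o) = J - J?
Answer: 0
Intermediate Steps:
H(J, o) = 0
P(A, z) = (5 + A)/(-1 + A)
(14*31)*P(-5, H(3, -1)) = (14*31)*((5 - 5)/(-1 - 5)) = 434*(0/(-6)) = 434*(-1/6*0) = 434*0 = 0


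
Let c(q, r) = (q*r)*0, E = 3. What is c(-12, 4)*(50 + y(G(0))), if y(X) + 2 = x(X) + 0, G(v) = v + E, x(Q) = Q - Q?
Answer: 0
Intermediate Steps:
c(q, r) = 0
x(Q) = 0
G(v) = 3 + v (G(v) = v + 3 = 3 + v)
y(X) = -2 (y(X) = -2 + (0 + 0) = -2 + 0 = -2)
c(-12, 4)*(50 + y(G(0))) = 0*(50 - 2) = 0*48 = 0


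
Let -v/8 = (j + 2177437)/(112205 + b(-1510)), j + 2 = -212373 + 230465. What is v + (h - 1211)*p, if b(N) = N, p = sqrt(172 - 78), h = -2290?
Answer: -17564216/110695 - 3501*sqrt(94) ≈ -34102.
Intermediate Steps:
j = 18090 (j = -2 + (-212373 + 230465) = -2 + 18092 = 18090)
p = sqrt(94) ≈ 9.6954
v = -17564216/110695 (v = -8*(18090 + 2177437)/(112205 - 1510) = -17564216/110695 ≈ -158.67)
v + (h - 1211)*p = -17564216/110695 + (-2290 - 1211)*sqrt(94) = -17564216/110695 - 3501*sqrt(94)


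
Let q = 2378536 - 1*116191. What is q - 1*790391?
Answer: 1471954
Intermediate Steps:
q = 2262345 (q = 2378536 - 116191 = 2262345)
q - 1*790391 = 2262345 - 1*790391 = 2262345 - 790391 = 1471954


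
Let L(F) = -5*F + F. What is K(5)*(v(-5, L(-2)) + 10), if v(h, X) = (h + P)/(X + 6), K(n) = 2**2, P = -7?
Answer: 256/7 ≈ 36.571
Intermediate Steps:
K(n) = 4
L(F) = -4*F
v(h, X) = (-7 + h)/(6 + X) (v(h, X) = (h - 7)/(X + 6) = (-7 + h)/(6 + X))
K(5)*(v(-5, L(-2)) + 10) = 4*((-7 - 5)/(6 - 4*(-2)) + 10) = 4*(-12/(6 + 8) + 10) = 4*(-12/14 + 10) = 4*((1/14)*(-12) + 10) = 4*(-6/7 + 10) = 4*(64/7) = 256/7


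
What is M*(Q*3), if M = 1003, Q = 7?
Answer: 21063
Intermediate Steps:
M*(Q*3) = 1003*(7*3) = 1003*21 = 21063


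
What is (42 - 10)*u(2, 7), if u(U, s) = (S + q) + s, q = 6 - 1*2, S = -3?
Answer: 256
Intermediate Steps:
q = 4 (q = 6 - 2 = 4)
u(U, s) = 1 + s (u(U, s) = (-3 + 4) + s = 1 + s)
(42 - 10)*u(2, 7) = (42 - 10)*(1 + 7) = 32*8 = 256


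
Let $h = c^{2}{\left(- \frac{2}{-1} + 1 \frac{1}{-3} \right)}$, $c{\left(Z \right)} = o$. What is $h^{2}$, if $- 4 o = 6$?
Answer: $\frac{81}{16} \approx 5.0625$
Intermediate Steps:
$o = - \frac{3}{2}$ ($o = \left(- \frac{1}{4}\right) 6 = - \frac{3}{2} \approx -1.5$)
$c{\left(Z \right)} = - \frac{3}{2}$
$h = \frac{9}{4}$ ($h = \left(- \frac{3}{2}\right)^{2} = \frac{9}{4} \approx 2.25$)
$h^{2} = \left(\frac{9}{4}\right)^{2} = \frac{81}{16}$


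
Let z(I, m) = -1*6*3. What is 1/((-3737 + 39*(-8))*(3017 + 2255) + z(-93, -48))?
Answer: -1/21346346 ≈ -4.6846e-8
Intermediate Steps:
z(I, m) = -18 (z(I, m) = -6*3 = -18)
1/((-3737 + 39*(-8))*(3017 + 2255) + z(-93, -48)) = 1/((-3737 + 39*(-8))*(3017 + 2255) - 18) = 1/((-3737 - 312)*5272 - 18) = 1/(-4049*5272 - 18) = 1/(-21346328 - 18) = 1/(-21346346) = -1/21346346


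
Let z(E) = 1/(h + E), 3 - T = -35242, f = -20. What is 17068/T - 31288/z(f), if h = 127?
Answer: -117993757852/35245 ≈ -3.3478e+6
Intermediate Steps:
T = 35245 (T = 3 - 1*(-35242) = 3 + 35242 = 35245)
z(E) = 1/(127 + E)
17068/T - 31288/z(f) = 17068/35245 - 31288/(1/(127 - 20)) = 17068*(1/35245) - 31288/(1/107) = 17068/35245 - 31288/1/107 = 17068/35245 - 31288*107 = 17068/35245 - 3347816 = -117993757852/35245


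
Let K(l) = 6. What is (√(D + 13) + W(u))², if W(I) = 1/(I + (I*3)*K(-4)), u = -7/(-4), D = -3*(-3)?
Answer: 389174/17689 + 8*√22/133 ≈ 22.283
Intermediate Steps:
D = 9
u = 7/4 (u = -7*(-¼) = 7/4 ≈ 1.7500)
W(I) = 1/(19*I) (W(I) = 1/(I + (I*3)*6) = 1/(I + (3*I)*6) = 1/(I + 18*I) = 1/(19*I))
(√(D + 13) + W(u))² = (√(9 + 13) + 1/(19*(7/4)))² = (√22 + (1/19)*(4/7))² = (√22 + 4/133)² = (4/133 + √22)²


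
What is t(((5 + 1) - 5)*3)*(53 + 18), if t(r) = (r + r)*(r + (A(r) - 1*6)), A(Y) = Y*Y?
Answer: 2556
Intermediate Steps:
A(Y) = Y²
t(r) = 2*r*(-6 + r + r²) (t(r) = (r + r)*(r + (r² - 1*6)) = (2*r)*(r + (r² - 6)) = (2*r)*(r + (-6 + r²)) = (2*r)*(-6 + r + r²) = 2*r*(-6 + r + r²))
t(((5 + 1) - 5)*3)*(53 + 18) = (2*(((5 + 1) - 5)*3)*(-6 + ((5 + 1) - 5)*3 + (((5 + 1) - 5)*3)²))*(53 + 18) = (2*((6 - 5)*3)*(-6 + (6 - 5)*3 + ((6 - 5)*3)²))*71 = (2*(1*3)*(-6 + 1*3 + (1*3)²))*71 = (2*3*(-6 + 3 + 3²))*71 = (2*3*(-6 + 3 + 9))*71 = (2*3*6)*71 = 36*71 = 2556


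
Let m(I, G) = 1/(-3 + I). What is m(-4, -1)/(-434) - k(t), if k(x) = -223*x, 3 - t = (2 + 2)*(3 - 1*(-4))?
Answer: -16936849/3038 ≈ -5575.0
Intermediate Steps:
t = -25 (t = 3 - (2 + 2)*(3 - 1*(-4)) = 3 - 4*(3 + 4) = 3 - 4*7 = 3 - 1*28 = 3 - 28 = -25)
m(-4, -1)/(-434) - k(t) = 1/((-434)*(-3 - 4)) - (-223)*(-25) = -1/434/(-7) - 1*5575 = -1/434*(-⅐) - 5575 = 1/3038 - 5575 = -16936849/3038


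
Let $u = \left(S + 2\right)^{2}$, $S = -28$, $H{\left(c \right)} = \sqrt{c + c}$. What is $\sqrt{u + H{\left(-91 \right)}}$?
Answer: $\sqrt{676 + i \sqrt{182}} \approx 26.001 + 0.2594 i$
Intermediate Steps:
$H{\left(c \right)} = \sqrt{2} \sqrt{c}$ ($H{\left(c \right)} = \sqrt{2 c} = \sqrt{2} \sqrt{c}$)
$u = 676$ ($u = \left(-28 + 2\right)^{2} = \left(-26\right)^{2} = 676$)
$\sqrt{u + H{\left(-91 \right)}} = \sqrt{676 + \sqrt{2} \sqrt{-91}} = \sqrt{676 + \sqrt{2} i \sqrt{91}} = \sqrt{676 + i \sqrt{182}}$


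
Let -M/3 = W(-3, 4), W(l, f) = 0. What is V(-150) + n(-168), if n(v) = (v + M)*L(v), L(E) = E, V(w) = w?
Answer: 28074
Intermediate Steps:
M = 0 (M = -3*0 = 0)
n(v) = v**2 (n(v) = (v + 0)*v = v*v = v**2)
V(-150) + n(-168) = -150 + (-168)**2 = -150 + 28224 = 28074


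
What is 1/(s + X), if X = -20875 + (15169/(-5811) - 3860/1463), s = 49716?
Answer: 8501493/245146936906 ≈ 3.4679e-5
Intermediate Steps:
X = -177513289082/8501493 (X = -20875 + (15169*(-1/5811) - 3860*1/1463) = -20875 + (-15169/5811 - 3860/1463) = -20875 - 44622707/8501493 = -177513289082/8501493 ≈ -20880.)
1/(s + X) = 1/(49716 - 177513289082/8501493) = 1/(245146936906/8501493) = 8501493/245146936906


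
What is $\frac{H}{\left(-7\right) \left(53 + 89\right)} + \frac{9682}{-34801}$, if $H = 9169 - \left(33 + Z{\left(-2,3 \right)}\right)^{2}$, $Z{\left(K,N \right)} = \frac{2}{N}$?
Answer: $- \frac{1301711746}{155664873} \approx -8.3623$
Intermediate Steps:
$H = \frac{72320}{9}$ ($H = 9169 - \left(33 + \frac{2}{3}\right)^{2} = 9169 - \left(\frac{101}{3}\right)^{2} = 9169 - \frac{10201}{9} = \frac{72320}{9} \approx 8035.6$)
$\frac{H}{\left(-7\right) \left(53 + 89\right)} + \frac{9682}{-34801} = \frac{72320}{9 \left(- 7 \left(53 + 89\right)\right)} + \frac{9682}{-34801} = \frac{72320}{9 \left(\left(-7\right) 142\right)} + 9682 \left(- \frac{1}{34801}\right) = \frac{72320}{9 \left(-994\right)} - \frac{9682}{34801} = \frac{72320}{9} \left(- \frac{1}{994}\right) - \frac{9682}{34801} = - \frac{36160}{4473} - \frac{9682}{34801} = - \frac{1301711746}{155664873}$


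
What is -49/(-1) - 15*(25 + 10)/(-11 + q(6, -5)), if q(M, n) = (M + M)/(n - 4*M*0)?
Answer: 5908/67 ≈ 88.179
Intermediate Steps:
q(M, n) = 2*M/n (q(M, n) = (2*M)/(n + 0) = (2*M)/n = 2*M/n)
-49/(-1) - 15*(25 + 10)/(-11 + q(6, -5)) = -49/(-1) - 15*(25 + 10)/(-11 + 2*6/(-5)) = -49*(-1) - 525/(-11 + 2*6*(-1/5)) = 49 - 525/(-11 - 12/5) = 49 - 525/(-67/5) = 49 - 525*(-5)/67 = 49 - 15*(-175/67) = 49 + 2625/67 = 5908/67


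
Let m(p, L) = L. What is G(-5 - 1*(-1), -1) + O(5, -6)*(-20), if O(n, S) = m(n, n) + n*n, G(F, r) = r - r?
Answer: -600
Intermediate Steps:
G(F, r) = 0
O(n, S) = n + n² (O(n, S) = n + n*n = n + n²)
G(-5 - 1*(-1), -1) + O(5, -6)*(-20) = 0 + (5*(1 + 5))*(-20) = 0 + (5*6)*(-20) = 0 + 30*(-20) = 0 - 600 = -600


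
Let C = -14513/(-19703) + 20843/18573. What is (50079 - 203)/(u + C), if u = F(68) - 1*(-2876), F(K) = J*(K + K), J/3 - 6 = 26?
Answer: 9125906958222/2915448571943 ≈ 3.1302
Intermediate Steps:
J = 96 (J = 18 + 3*26 = 18 + 78 = 96)
F(K) = 192*K (F(K) = 96*(K + K) = 96*(2*K) = 192*K)
C = 680219578/365943819 (C = -14513*(-1/19703) + 20843*(1/18573) = 14513/19703 + 20843/18573 = 680219578/365943819 ≈ 1.8588)
u = 15932 (u = 192*68 - 1*(-2876) = 13056 + 2876 = 15932)
(50079 - 203)/(u + C) = (50079 - 203)/(15932 + 680219578/365943819) = 49876/(5830897143886/365943819) = 49876*(365943819/5830897143886) = 9125906958222/2915448571943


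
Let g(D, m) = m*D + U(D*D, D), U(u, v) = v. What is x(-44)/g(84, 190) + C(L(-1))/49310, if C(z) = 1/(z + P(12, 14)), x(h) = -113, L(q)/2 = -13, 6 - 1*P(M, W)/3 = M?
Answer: -61296341/8702426040 ≈ -0.0070436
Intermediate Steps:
P(M, W) = 18 - 3*M
L(q) = -26 (L(q) = 2*(-13) = -26)
g(D, m) = D + D*m (g(D, m) = m*D + D = D*m + D = D + D*m)
C(z) = 1/(-18 + z) (C(z) = 1/(z + (18 - 3*12)) = 1/(z + (18 - 36)) = 1/(z - 18) = 1/(-18 + z))
x(-44)/g(84, 190) + C(L(-1))/49310 = -113*1/(84*(1 + 190)) + 1/(-18 - 26*49310) = -113/(84*191) + (1/49310)/(-44) = -113/16044 - 1/44*1/49310 = -113*1/16044 - 1/2169640 = -113/16044 - 1/2169640 = -61296341/8702426040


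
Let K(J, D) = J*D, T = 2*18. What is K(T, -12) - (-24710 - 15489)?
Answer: 39767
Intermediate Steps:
T = 36
K(J, D) = D*J
K(T, -12) - (-24710 - 15489) = -12*36 - (-24710 - 15489) = -432 - 1*(-40199) = -432 + 40199 = 39767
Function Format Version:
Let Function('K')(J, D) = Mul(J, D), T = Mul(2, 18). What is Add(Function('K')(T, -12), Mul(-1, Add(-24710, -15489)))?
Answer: 39767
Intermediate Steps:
T = 36
Function('K')(J, D) = Mul(D, J)
Add(Function('K')(T, -12), Mul(-1, Add(-24710, -15489))) = Add(Mul(-12, 36), Mul(-1, Add(-24710, -15489))) = Add(-432, Mul(-1, -40199)) = Add(-432, 40199) = 39767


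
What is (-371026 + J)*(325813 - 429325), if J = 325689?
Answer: 4692923544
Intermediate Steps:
(-371026 + J)*(325813 - 429325) = (-371026 + 325689)*(325813 - 429325) = -45337*(-103512) = 4692923544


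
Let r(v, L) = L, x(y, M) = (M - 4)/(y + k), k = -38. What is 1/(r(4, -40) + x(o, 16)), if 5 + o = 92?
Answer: -49/1948 ≈ -0.025154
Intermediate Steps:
o = 87 (o = -5 + 92 = 87)
x(y, M) = (-4 + M)/(-38 + y) (x(y, M) = (M - 4)/(y - 38) = (-4 + M)/(-38 + y))
1/(r(4, -40) + x(o, 16)) = 1/(-40 + (-4 + 16)/(-38 + 87)) = 1/(-40 + 12/49) = 1/(-1948/49) = -49/1948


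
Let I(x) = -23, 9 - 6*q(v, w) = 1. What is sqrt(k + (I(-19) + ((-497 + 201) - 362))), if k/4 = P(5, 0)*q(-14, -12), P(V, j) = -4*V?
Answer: I*sqrt(7089)/3 ≈ 28.065*I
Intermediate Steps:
q(v, w) = 4/3 (q(v, w) = 3/2 - 1/6*1 = 3/2 - 1/6 = 4/3)
k = -320/3 (k = 4*(-4*5*(4/3)) = 4*(-20*4/3) = 4*(-80/3) = -320/3 ≈ -106.67)
sqrt(k + (I(-19) + ((-497 + 201) - 362))) = sqrt(-320/3 + (-23 + ((-497 + 201) - 362))) = sqrt(-320/3 + (-23 + (-296 - 362))) = sqrt(-320/3 + (-23 - 658)) = sqrt(-320/3 - 681) = sqrt(-2363/3) = I*sqrt(7089)/3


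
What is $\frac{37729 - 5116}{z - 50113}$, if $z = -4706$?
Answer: $- \frac{10871}{18273} \approx -0.59492$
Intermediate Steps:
$\frac{37729 - 5116}{z - 50113} = \frac{37729 - 5116}{-4706 - 50113} = \frac{32613}{-54819} = 32613 \left(- \frac{1}{54819}\right) = - \frac{10871}{18273}$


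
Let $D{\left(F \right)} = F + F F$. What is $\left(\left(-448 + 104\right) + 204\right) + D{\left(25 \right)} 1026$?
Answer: $666760$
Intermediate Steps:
$D{\left(F \right)} = F + F^{2}$
$\left(\left(-448 + 104\right) + 204\right) + D{\left(25 \right)} 1026 = \left(\left(-448 + 104\right) + 204\right) + 25 \left(1 + 25\right) 1026 = \left(-344 + 204\right) + 25 \cdot 26 \cdot 1026 = -140 + 650 \cdot 1026 = -140 + 666900 = 666760$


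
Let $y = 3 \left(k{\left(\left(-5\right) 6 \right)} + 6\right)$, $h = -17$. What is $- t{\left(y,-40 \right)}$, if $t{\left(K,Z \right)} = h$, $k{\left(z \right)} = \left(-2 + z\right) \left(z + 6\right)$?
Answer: $17$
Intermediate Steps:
$k{\left(z \right)} = \left(-2 + z\right) \left(6 + z\right)$
$y = 2322$ ($y = 3 \left(\left(-12 + \left(\left(-5\right) 6\right)^{2} + 4 \left(\left(-5\right) 6\right)\right) + 6\right) = 3 \left(\left(-12 + \left(-30\right)^{2} + 4 \left(-30\right)\right) + 6\right) = 3 \left(\left(-12 + 900 - 120\right) + 6\right) = 3 \left(768 + 6\right) = 3 \cdot 774 = 2322$)
$t{\left(K,Z \right)} = -17$
$- t{\left(y,-40 \right)} = \left(-1\right) \left(-17\right) = 17$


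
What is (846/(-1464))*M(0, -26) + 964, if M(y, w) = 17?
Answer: 232819/244 ≈ 954.18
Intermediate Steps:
(846/(-1464))*M(0, -26) + 964 = (846/(-1464))*17 + 964 = (846*(-1/1464))*17 + 964 = -141/244*17 + 964 = -2397/244 + 964 = 232819/244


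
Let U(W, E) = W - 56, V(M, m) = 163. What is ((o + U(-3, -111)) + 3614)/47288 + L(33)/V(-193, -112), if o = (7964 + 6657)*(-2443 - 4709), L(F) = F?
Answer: -17042670927/7707944 ≈ -2211.1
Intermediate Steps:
o = -104569392 (o = 14621*(-7152) = -104569392)
U(W, E) = -56 + W
((o + U(-3, -111)) + 3614)/47288 + L(33)/V(-193, -112) = ((-104569392 + (-56 - 3)) + 3614)/47288 + 33/163 = ((-104569392 - 59) + 3614)*(1/47288) + 33*(1/163) = (-104569451 + 3614)*(1/47288) + 33/163 = -104565837*1/47288 + 33/163 = -104565837/47288 + 33/163 = -17042670927/7707944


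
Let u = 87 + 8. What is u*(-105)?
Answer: -9975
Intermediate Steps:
u = 95
u*(-105) = 95*(-105) = -9975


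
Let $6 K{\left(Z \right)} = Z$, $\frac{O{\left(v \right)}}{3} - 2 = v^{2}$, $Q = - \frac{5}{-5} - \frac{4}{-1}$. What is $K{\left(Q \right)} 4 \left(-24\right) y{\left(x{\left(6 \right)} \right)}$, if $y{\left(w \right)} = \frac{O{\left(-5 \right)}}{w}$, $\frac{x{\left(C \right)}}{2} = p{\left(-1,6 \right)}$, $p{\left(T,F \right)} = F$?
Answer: $-540$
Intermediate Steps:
$Q = 5$ ($Q = \left(-5\right) \left(- \frac{1}{5}\right) - -4 = 1 + 4 = 5$)
$x{\left(C \right)} = 12$ ($x{\left(C \right)} = 2 \cdot 6 = 12$)
$O{\left(v \right)} = 6 + 3 v^{2}$
$K{\left(Z \right)} = \frac{Z}{6}$
$y{\left(w \right)} = \frac{81}{w}$ ($y{\left(w \right)} = \frac{6 + 3 \left(-5\right)^{2}}{w} = \frac{6 + 3 \cdot 25}{w} = \frac{6 + 75}{w} = \frac{81}{w}$)
$K{\left(Q \right)} 4 \left(-24\right) y{\left(x{\left(6 \right)} \right)} = \frac{1}{6} \cdot 5 \cdot 4 \left(-24\right) \frac{81}{12} = \frac{5}{6} \left(-96\right) 81 \cdot \frac{1}{12} = \left(-80\right) \frac{27}{4} = -540$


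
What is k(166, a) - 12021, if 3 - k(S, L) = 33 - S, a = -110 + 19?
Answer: -11885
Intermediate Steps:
a = -91
k(S, L) = -30 + S (k(S, L) = 3 - (33 - S) = 3 + (-33 + S) = -30 + S)
k(166, a) - 12021 = (-30 + 166) - 12021 = 136 - 12021 = -11885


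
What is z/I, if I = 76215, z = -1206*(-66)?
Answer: 26532/25405 ≈ 1.0444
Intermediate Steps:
z = 79596
z/I = 79596/76215 = 79596*(1/76215) = 26532/25405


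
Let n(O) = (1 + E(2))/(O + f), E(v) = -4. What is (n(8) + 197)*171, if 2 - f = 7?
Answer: 33516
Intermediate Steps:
f = -5 (f = 2 - 1*7 = 2 - 7 = -5)
n(O) = -3/(-5 + O) (n(O) = (1 - 4)/(O - 5) = -3/(-5 + O))
(n(8) + 197)*171 = (-3/(-5 + 8) + 197)*171 = (-3/3 + 197)*171 = (-3*⅓ + 197)*171 = (-1 + 197)*171 = 196*171 = 33516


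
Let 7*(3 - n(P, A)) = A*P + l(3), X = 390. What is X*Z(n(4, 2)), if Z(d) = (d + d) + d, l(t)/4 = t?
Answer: 1170/7 ≈ 167.14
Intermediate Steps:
l(t) = 4*t
n(P, A) = 9/7 - A*P/7 (n(P, A) = 3 - (A*P + 4*3)/7 = 3 - (A*P + 12)/7 = 3 - (12 + A*P)/7 = 3 + (-12/7 - A*P/7) = 9/7 - A*P/7)
Z(d) = 3*d (Z(d) = 2*d + d = 3*d)
X*Z(n(4, 2)) = 390*(3*(9/7 - ⅐*2*4)) = 390*(3*(9/7 - 8/7)) = 390*(3*(⅐)) = 390*(3/7) = 1170/7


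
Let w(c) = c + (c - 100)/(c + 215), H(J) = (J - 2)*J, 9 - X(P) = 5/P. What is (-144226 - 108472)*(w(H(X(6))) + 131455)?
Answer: -5714219618829553/171954 ≈ -3.3231e+10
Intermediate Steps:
X(P) = 9 - 5/P
H(J) = J*(-2 + J) (H(J) = (-2 + J)*J = J*(-2 + J))
w(c) = c + (-100 + c)/(215 + c)
(-144226 - 108472)*(w(H(X(6))) + 131455) = (-144226 - 108472)*((-100 + ((9 - 5/6)*(-2 + (9 - 5/6)))² + 216*((9 - 5/6)*(-2 + (9 - 5/6))))/(215 + (9 - 5/6)*(-2 + (9 - 5/6))) + 131455) = -252698*((-100 + ((9 - 5*⅙)*(-2 + (9 - 5*⅙)))² + 216*((9 - 5*⅙)*(-2 + (9 - 5*⅙))))/(215 + (9 - 5*⅙)*(-2 + (9 - 5*⅙))) + 131455) = -252698*((-100 + ((9 - ⅚)*(-2 + (9 - ⅚)))² + 216*((9 - ⅚)*(-2 + (9 - ⅚))))/(215 + (9 - ⅚)*(-2 + (9 - ⅚))) + 131455) = -252698*((-100 + (49*(-2 + 49/6)/6)² + 216*(49*(-2 + 49/6)/6))/(215 + 49*(-2 + 49/6)/6) + 131455) = -252698*((-100 + ((49/6)*(37/6))² + 216*((49/6)*(37/6)))/(215 + (49/6)*(37/6)) + 131455) = -252698*((-100 + (1813/36)² + 216*(1813/36))/(215 + 1813/36) + 131455) = -252698*((-100 + 3286969/1296 + 10878)/(9553/36) + 131455) = -252698*((36/9553)*(17255257/1296) + 131455) = -252698*(17255257/343908 + 131455) = -252698*45225681397/343908 = -5714219618829553/171954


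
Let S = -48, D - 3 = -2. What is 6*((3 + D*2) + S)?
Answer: -258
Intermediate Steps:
D = 1 (D = 3 - 2 = 1)
6*((3 + D*2) + S) = 6*((3 + 1*2) - 48) = 6*((3 + 2) - 48) = 6*(5 - 48) = 6*(-43) = -258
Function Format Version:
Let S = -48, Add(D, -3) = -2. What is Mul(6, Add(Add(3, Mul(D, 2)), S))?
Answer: -258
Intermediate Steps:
D = 1 (D = Add(3, -2) = 1)
Mul(6, Add(Add(3, Mul(D, 2)), S)) = Mul(6, Add(Add(3, Mul(1, 2)), -48)) = Mul(6, Add(Add(3, 2), -48)) = Mul(6, Add(5, -48)) = Mul(6, -43) = -258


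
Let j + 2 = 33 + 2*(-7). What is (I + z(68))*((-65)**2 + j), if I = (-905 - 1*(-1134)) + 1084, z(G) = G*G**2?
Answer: 1339390290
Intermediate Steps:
z(G) = G**3
I = 1313 (I = (-905 + 1134) + 1084 = 229 + 1084 = 1313)
j = 17 (j = -2 + (33 + 2*(-7)) = -2 + (33 - 14) = -2 + 19 = 17)
(I + z(68))*((-65)**2 + j) = (1313 + 68**3)*((-65)**2 + 17) = (1313 + 314432)*(4225 + 17) = 315745*4242 = 1339390290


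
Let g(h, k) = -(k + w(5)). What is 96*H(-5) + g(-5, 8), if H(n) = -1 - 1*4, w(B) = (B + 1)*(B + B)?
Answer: -548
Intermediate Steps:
w(B) = 2*B*(1 + B) (w(B) = (1 + B)*(2*B) = 2*B*(1 + B))
H(n) = -5 (H(n) = -1 - 4 = -5)
g(h, k) = -60 - k (g(h, k) = -(k + 2*5*(1 + 5)) = -(k + 2*5*6) = -(k + 60) = -(60 + k) = -60 - k)
96*H(-5) + g(-5, 8) = 96*(-5) + (-60 - 1*8) = -480 + (-60 - 8) = -480 - 68 = -548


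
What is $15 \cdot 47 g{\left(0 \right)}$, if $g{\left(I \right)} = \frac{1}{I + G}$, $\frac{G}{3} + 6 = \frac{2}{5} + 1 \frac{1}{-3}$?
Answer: $- \frac{3525}{89} \approx -39.607$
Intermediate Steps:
$G = - \frac{89}{5}$ ($G = -18 + 3 \left(\frac{2}{5} + 1 \frac{1}{-3}\right) = -18 + 3 \left(2 \cdot \frac{1}{5} + 1 \left(- \frac{1}{3}\right)\right) = -18 + 3 \left(\frac{2}{5} - \frac{1}{3}\right) = -18 + 3 \cdot \frac{1}{15} = -18 + \frac{1}{5} = - \frac{89}{5} \approx -17.8$)
$g{\left(I \right)} = \frac{1}{- \frac{89}{5} + I}$ ($g{\left(I \right)} = \frac{1}{I - \frac{89}{5}} = \frac{1}{- \frac{89}{5} + I}$)
$15 \cdot 47 g{\left(0 \right)} = 15 \cdot 47 \frac{5}{-89 + 5 \cdot 0} = 705 \frac{5}{-89 + 0} = 705 \frac{5}{-89} = 705 \cdot 5 \left(- \frac{1}{89}\right) = 705 \left(- \frac{5}{89}\right) = - \frac{3525}{89}$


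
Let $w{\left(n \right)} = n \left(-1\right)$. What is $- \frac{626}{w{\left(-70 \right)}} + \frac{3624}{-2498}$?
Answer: $- \frac{454357}{43715} \approx -10.394$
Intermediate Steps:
$w{\left(n \right)} = - n$
$- \frac{626}{w{\left(-70 \right)}} + \frac{3624}{-2498} = - \frac{626}{\left(-1\right) \left(-70\right)} + \frac{3624}{-2498} = - \frac{626}{70} + 3624 \left(- \frac{1}{2498}\right) = \left(-626\right) \frac{1}{70} - \frac{1812}{1249} = - \frac{313}{35} - \frac{1812}{1249} = - \frac{454357}{43715}$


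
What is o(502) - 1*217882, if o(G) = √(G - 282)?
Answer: -217882 + 2*√55 ≈ -2.1787e+5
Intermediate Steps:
o(G) = √(-282 + G)
o(502) - 1*217882 = √(-282 + 502) - 1*217882 = √220 - 217882 = 2*√55 - 217882 = -217882 + 2*√55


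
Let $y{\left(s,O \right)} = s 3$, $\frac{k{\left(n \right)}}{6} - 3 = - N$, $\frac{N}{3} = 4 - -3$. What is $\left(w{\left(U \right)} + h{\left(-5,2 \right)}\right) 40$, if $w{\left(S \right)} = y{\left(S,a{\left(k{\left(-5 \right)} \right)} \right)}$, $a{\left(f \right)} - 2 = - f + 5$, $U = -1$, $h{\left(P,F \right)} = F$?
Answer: $-40$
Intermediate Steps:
$N = 21$ ($N = 3 \left(4 - -3\right) = 3 \left(4 + 3\right) = 3 \cdot 7 = 21$)
$k{\left(n \right)} = -108$ ($k{\left(n \right)} = 18 + 6 \left(\left(-1\right) 21\right) = 18 + 6 \left(-21\right) = 18 - 126 = -108$)
$a{\left(f \right)} = 7 - f$ ($a{\left(f \right)} = 2 - \left(-5 + f\right) = 7 - f$)
$y{\left(s,O \right)} = 3 s$
$w{\left(S \right)} = 3 S$
$\left(w{\left(U \right)} + h{\left(-5,2 \right)}\right) 40 = \left(3 \left(-1\right) + 2\right) 40 = \left(-3 + 2\right) 40 = \left(-1\right) 40 = -40$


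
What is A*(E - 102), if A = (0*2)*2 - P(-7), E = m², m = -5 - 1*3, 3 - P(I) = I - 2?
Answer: 456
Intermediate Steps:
P(I) = 5 - I (P(I) = 3 - (I - 2) = 3 - (-2 + I) = 3 + (2 - I) = 5 - I)
m = -8 (m = -5 - 3 = -8)
E = 64 (E = (-8)² = 64)
A = -12 (A = (0*2)*2 - (5 - 1*(-7)) = 0*2 - (5 + 7) = 0 - 1*12 = 0 - 12 = -12)
A*(E - 102) = -12*(64 - 102) = -12*(-38) = 456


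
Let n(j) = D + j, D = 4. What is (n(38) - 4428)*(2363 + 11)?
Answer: -10412364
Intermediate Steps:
n(j) = 4 + j
(n(38) - 4428)*(2363 + 11) = ((4 + 38) - 4428)*(2363 + 11) = (42 - 4428)*2374 = -4386*2374 = -10412364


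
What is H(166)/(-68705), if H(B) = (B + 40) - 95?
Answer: -111/68705 ≈ -0.0016156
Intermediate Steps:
H(B) = -55 + B (H(B) = (40 + B) - 95 = -55 + B)
H(166)/(-68705) = (-55 + 166)/(-68705) = 111*(-1/68705) = -111/68705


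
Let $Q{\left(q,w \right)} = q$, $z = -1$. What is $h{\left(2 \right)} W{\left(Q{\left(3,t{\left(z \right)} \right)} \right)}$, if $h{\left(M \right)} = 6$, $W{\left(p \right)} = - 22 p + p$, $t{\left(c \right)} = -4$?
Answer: $-378$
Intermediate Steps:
$W{\left(p \right)} = - 21 p$
$h{\left(2 \right)} W{\left(Q{\left(3,t{\left(z \right)} \right)} \right)} = 6 \left(\left(-21\right) 3\right) = 6 \left(-63\right) = -378$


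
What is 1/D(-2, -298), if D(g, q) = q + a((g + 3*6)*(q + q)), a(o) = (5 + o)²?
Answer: 1/90839663 ≈ 1.1008e-8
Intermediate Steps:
D(g, q) = q + (5 + 2*q*(18 + g))² (D(g, q) = q + (5 + (g + 3*6)*(q + q))² = q + (5 + (g + 18)*(2*q))² = q + (5 + (18 + g)*(2*q))² = q + (5 + 2*q*(18 + g))²)
1/D(-2, -298) = 1/(-298 + (5 + 2*(-298)*(18 - 2))²) = 1/(-298 + (5 + 2*(-298)*16)²) = 1/(-298 + (5 - 9536)²) = 1/(-298 + (-9531)²) = 1/(-298 + 90839961) = 1/90839663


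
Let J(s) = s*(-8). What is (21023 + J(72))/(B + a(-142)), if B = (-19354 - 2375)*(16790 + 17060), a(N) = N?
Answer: -2921/105075256 ≈ -2.7799e-5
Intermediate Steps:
J(s) = -8*s
B = -735526650 (B = -21729*33850 = -735526650)
(21023 + J(72))/(B + a(-142)) = (21023 - 8*72)/(-735526650 - 142) = (21023 - 576)/(-735526792) = 20447*(-1/735526792) = -2921/105075256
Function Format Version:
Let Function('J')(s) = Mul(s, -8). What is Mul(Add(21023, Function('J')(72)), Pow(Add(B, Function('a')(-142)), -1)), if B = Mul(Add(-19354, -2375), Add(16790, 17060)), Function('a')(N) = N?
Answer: Rational(-2921, 105075256) ≈ -2.7799e-5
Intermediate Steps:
Function('J')(s) = Mul(-8, s)
B = -735526650 (B = Mul(-21729, 33850) = -735526650)
Mul(Add(21023, Function('J')(72)), Pow(Add(B, Function('a')(-142)), -1)) = Mul(Add(21023, Mul(-8, 72)), Pow(Add(-735526650, -142), -1)) = Mul(Add(21023, -576), Pow(-735526792, -1)) = Mul(20447, Rational(-1, 735526792)) = Rational(-2921, 105075256)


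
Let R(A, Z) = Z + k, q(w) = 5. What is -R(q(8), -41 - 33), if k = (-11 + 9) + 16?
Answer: 60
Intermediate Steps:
k = 14 (k = -2 + 16 = 14)
R(A, Z) = 14 + Z (R(A, Z) = Z + 14 = 14 + Z)
-R(q(8), -41 - 33) = -(14 + (-41 - 33)) = -(14 - 74) = -1*(-60) = 60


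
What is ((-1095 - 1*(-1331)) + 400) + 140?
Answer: 776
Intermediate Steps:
((-1095 - 1*(-1331)) + 400) + 140 = ((-1095 + 1331) + 400) + 140 = (236 + 400) + 140 = 636 + 140 = 776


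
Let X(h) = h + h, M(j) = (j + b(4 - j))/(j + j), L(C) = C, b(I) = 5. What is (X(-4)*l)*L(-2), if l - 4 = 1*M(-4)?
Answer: 62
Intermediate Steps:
M(j) = (5 + j)/(2*j) (M(j) = (j + 5)/(j + j) = (5 + j)/((2*j)) = (5 + j)*(1/(2*j)) = (5 + j)/(2*j))
X(h) = 2*h
l = 31/8 (l = 4 + 1*((½)*(5 - 4)/(-4)) = 4 + 1*((½)*(-¼)*1) = 4 + 1*(-⅛) = 4 - ⅛ = 31/8 ≈ 3.8750)
(X(-4)*l)*L(-2) = ((2*(-4))*(31/8))*(-2) = -8*31/8*(-2) = -31*(-2) = 62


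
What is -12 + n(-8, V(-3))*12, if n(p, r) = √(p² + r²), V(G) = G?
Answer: -12 + 12*√73 ≈ 90.528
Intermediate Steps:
-12 + n(-8, V(-3))*12 = -12 + √((-8)² + (-3)²)*12 = -12 + √(64 + 9)*12 = -12 + √73*12 = -12 + 12*√73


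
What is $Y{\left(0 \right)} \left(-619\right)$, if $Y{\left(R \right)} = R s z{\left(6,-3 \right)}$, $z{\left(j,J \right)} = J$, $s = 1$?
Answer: $0$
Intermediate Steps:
$Y{\left(R \right)} = - 3 R$ ($Y{\left(R \right)} = R 1 \left(-3\right) = R \left(-3\right) = - 3 R$)
$Y{\left(0 \right)} \left(-619\right) = \left(-3\right) 0 \left(-619\right) = 0 \left(-619\right) = 0$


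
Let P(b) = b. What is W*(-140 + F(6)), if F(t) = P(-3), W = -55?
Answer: 7865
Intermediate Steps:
F(t) = -3
W*(-140 + F(6)) = -55*(-140 - 3) = -55*(-143) = 7865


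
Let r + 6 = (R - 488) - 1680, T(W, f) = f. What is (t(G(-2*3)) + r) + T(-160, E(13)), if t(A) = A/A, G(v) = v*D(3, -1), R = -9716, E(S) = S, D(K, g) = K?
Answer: -11876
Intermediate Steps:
G(v) = 3*v (G(v) = v*3 = 3*v)
t(A) = 1
r = -11890 (r = -6 + ((-9716 - 488) - 1680) = -6 + (-10204 - 1680) = -6 - 11884 = -11890)
(t(G(-2*3)) + r) + T(-160, E(13)) = (1 - 11890) + 13 = -11889 + 13 = -11876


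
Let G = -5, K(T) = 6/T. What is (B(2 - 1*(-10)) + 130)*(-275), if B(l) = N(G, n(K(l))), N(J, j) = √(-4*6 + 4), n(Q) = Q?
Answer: -35750 - 550*I*√5 ≈ -35750.0 - 1229.8*I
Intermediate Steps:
N(J, j) = 2*I*√5 (N(J, j) = √(-24 + 4) = √(-20) = 2*I*√5)
B(l) = 2*I*√5
(B(2 - 1*(-10)) + 130)*(-275) = (2*I*√5 + 130)*(-275) = (130 + 2*I*√5)*(-275) = -35750 - 550*I*√5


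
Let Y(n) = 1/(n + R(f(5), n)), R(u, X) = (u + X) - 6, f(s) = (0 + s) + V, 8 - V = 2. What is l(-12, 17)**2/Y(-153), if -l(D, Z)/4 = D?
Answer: -693504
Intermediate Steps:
V = 6 (V = 8 - 1*2 = 8 - 2 = 6)
f(s) = 6 + s (f(s) = (0 + s) + 6 = s + 6 = 6 + s)
R(u, X) = -6 + X + u (R(u, X) = (X + u) - 6 = -6 + X + u)
l(D, Z) = -4*D
Y(n) = 1/(5 + 2*n) (Y(n) = 1/(n + (-6 + n + (6 + 5))) = 1/(n + (-6 + n + 11)) = 1/(n + (5 + n)) = 1/(5 + 2*n))
l(-12, 17)**2/Y(-153) = (-4*(-12))**2/(1/(5 + 2*(-153))) = 48**2/(1/(5 - 306)) = 2304/(1/(-301)) = 2304/(-1/301) = 2304*(-301) = -693504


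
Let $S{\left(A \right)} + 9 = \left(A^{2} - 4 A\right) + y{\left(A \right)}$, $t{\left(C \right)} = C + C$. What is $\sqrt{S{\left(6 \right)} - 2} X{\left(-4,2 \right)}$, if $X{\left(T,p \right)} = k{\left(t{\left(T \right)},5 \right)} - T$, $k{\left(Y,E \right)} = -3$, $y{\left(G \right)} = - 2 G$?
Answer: $i \sqrt{11} \approx 3.3166 i$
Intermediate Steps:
$t{\left(C \right)} = 2 C$
$S{\left(A \right)} = -9 + A^{2} - 6 A$ ($S{\left(A \right)} = -9 - \left(- A^{2} + 6 A\right) = -9 + \left(A^{2} - 6 A\right) = -9 + A^{2} - 6 A$)
$X{\left(T,p \right)} = -3 - T$
$\sqrt{S{\left(6 \right)} - 2} X{\left(-4,2 \right)} = \sqrt{\left(-9 + 6^{2} - 36\right) - 2} \left(-3 - -4\right) = \sqrt{\left(-9 + 36 - 36\right) - 2} \left(-3 + 4\right) = \sqrt{-9 - 2} \cdot 1 = \sqrt{-11} \cdot 1 = i \sqrt{11} \cdot 1 = i \sqrt{11}$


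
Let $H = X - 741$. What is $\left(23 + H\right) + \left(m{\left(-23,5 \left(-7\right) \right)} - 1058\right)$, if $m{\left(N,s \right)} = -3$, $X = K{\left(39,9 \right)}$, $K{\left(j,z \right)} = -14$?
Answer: $-1793$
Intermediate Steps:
$X = -14$
$H = -755$ ($H = -14 - 741 = -755$)
$\left(23 + H\right) + \left(m{\left(-23,5 \left(-7\right) \right)} - 1058\right) = \left(23 - 755\right) - 1061 = -732 - 1061 = -1793$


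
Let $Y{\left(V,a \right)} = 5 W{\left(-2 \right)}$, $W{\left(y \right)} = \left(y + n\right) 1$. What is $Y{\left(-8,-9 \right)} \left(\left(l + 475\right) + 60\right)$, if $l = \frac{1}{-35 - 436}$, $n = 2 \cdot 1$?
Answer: $0$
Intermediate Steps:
$n = 2$
$l = - \frac{1}{471}$ ($l = \frac{1}{-471} = - \frac{1}{471} \approx -0.0021231$)
$W{\left(y \right)} = 2 + y$ ($W{\left(y \right)} = \left(y + 2\right) 1 = \left(2 + y\right) 1 = 2 + y$)
$Y{\left(V,a \right)} = 0$ ($Y{\left(V,a \right)} = 5 \left(2 - 2\right) = 5 \cdot 0 = 0$)
$Y{\left(-8,-9 \right)} \left(\left(l + 475\right) + 60\right) = 0 \left(\left(- \frac{1}{471} + 475\right) + 60\right) = 0 \left(\frac{223724}{471} + 60\right) = 0 \cdot \frac{251984}{471} = 0$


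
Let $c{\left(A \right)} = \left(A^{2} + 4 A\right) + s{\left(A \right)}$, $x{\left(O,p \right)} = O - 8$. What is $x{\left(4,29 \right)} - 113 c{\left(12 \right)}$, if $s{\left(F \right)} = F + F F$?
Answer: $-39328$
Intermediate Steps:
$s{\left(F \right)} = F + F^{2}$
$x{\left(O,p \right)} = -8 + O$
$c{\left(A \right)} = A^{2} + 4 A + A \left(1 + A\right)$ ($c{\left(A \right)} = \left(A^{2} + 4 A\right) + A \left(1 + A\right) = A^{2} + 4 A + A \left(1 + A\right)$)
$x{\left(4,29 \right)} - 113 c{\left(12 \right)} = \left(-8 + 4\right) - 113 \cdot 12 \left(5 + 2 \cdot 12\right) = -4 - 113 \cdot 12 \left(5 + 24\right) = -4 - 113 \cdot 12 \cdot 29 = -4 - 39324 = -39328$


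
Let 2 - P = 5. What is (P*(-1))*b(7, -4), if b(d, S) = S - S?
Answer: 0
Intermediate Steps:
P = -3 (P = 2 - 1*5 = 2 - 5 = -3)
b(d, S) = 0
(P*(-1))*b(7, -4) = -3*(-1)*0 = 3*0 = 0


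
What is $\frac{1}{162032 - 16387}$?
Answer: $\frac{1}{145645} \approx 6.866 \cdot 10^{-6}$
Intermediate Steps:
$\frac{1}{162032 - 16387} = \frac{1}{145645}$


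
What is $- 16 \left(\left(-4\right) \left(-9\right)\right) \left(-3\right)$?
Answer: $1728$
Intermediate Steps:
$- 16 \left(\left(-4\right) \left(-9\right)\right) \left(-3\right) = \left(-16\right) 36 \left(-3\right) = \left(-576\right) \left(-3\right) = 1728$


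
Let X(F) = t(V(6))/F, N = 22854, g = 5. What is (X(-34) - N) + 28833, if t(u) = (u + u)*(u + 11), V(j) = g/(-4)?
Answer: 1626483/272 ≈ 5979.7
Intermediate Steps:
V(j) = -5/4 (V(j) = 5/(-4) = 5*(-1/4) = -5/4)
t(u) = 2*u*(11 + u) (t(u) = (2*u)*(11 + u) = 2*u*(11 + u))
X(F) = -195/(8*F) (X(F) = (2*(-5/4)*(11 - 5/4))/F = (2*(-5/4)*(39/4))/F = -195/(8*F))
(X(-34) - N) + 28833 = (-195/8/(-34) - 1*22854) + 28833 = (-195/8*(-1/34) - 22854) + 28833 = (195/272 - 22854) + 28833 = -6216093/272 + 28833 = 1626483/272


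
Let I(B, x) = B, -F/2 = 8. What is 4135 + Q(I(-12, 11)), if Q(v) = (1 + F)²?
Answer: 4360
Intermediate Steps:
F = -16 (F = -2*8 = -16)
Q(v) = 225 (Q(v) = (1 - 16)² = (-15)² = 225)
4135 + Q(I(-12, 11)) = 4135 + 225 = 4360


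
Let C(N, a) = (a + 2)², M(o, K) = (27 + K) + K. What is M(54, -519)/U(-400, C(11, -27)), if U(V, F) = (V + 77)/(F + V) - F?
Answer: 227475/140948 ≈ 1.6139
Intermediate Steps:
M(o, K) = 27 + 2*K
C(N, a) = (2 + a)²
U(V, F) = -F + (77 + V)/(F + V) (U(V, F) = (77 + V)/(F + V) - F = -F + (77 + V)/(F + V))
M(54, -519)/U(-400, C(11, -27)) = (27 + 2*(-519))/(((77 - 400 - ((2 - 27)²)² - 1*(2 - 27)²*(-400))/((2 - 27)² - 400))) = (27 - 1038)/(((77 - 400 - ((-25)²)² - 1*(-25)²*(-400))/((-25)² - 400))) = -1011*(625 - 400)/(77 - 400 - 1*625² - 1*625*(-400)) = -1011*225/(77 - 400 - 1*390625 + 250000) = -1011*225/(77 - 400 - 390625 + 250000) = -1011/((1/225)*(-140948)) = -1011/(-140948/225) = -1011*(-225/140948) = 227475/140948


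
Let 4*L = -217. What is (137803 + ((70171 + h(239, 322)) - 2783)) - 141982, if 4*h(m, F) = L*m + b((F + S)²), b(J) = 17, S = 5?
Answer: 959549/16 ≈ 59972.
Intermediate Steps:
L = -217/4 (L = (¼)*(-217) = -217/4 ≈ -54.250)
h(m, F) = 17/4 - 217*m/16 (h(m, F) = (-217*m/4 + 17)/4 = (17 - 217*m/4)/4 = 17/4 - 217*m/16)
(137803 + ((70171 + h(239, 322)) - 2783)) - 141982 = (137803 + ((70171 + (17/4 - 217/16*239)) - 2783)) - 141982 = (137803 + ((70171 + (17/4 - 51863/16)) - 2783)) - 141982 = (137803 + ((70171 - 51795/16) - 2783)) - 141982 = (137803 + (1070941/16 - 2783)) - 141982 = (137803 + 1026413/16) - 141982 = 3231261/16 - 141982 = 959549/16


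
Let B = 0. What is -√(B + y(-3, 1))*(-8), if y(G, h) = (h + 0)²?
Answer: 8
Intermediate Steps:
y(G, h) = h²
-√(B + y(-3, 1))*(-8) = -√(0 + 1²)*(-8) = -√(0 + 1)*(-8) = -√1*(-8) = -1*1*(-8) = -1*(-8) = 8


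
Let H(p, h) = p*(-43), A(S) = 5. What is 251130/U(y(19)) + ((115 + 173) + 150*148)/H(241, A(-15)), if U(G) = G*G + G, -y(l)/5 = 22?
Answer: 21207537/1129567 ≈ 18.775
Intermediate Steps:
y(l) = -110 (y(l) = -5*22 = -110)
H(p, h) = -43*p
U(G) = G + G² (U(G) = G² + G = G + G²)
251130/U(y(19)) + ((115 + 173) + 150*148)/H(241, A(-15)) = 251130/((-110*(1 - 110))) + ((115 + 173) + 150*148)/((-43*241)) = 251130/((-110*(-109))) + (288 + 22200)/(-10363) = 251130/11990 + 22488*(-1/10363) = 251130*(1/11990) - 22488/10363 = 2283/109 - 22488/10363 = 21207537/1129567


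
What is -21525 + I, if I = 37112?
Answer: 15587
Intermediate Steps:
-21525 + I = -21525 + 37112 = 15587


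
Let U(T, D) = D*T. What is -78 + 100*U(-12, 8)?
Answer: -9678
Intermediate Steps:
-78 + 100*U(-12, 8) = -78 + 100*(8*(-12)) = -78 + 100*(-96) = -78 - 9600 = -9678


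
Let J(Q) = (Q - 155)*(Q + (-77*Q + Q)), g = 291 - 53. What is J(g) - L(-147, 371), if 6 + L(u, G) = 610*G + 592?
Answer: -1708446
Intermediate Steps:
g = 238
L(u, G) = 586 + 610*G (L(u, G) = -6 + (610*G + 592) = -6 + (592 + 610*G) = 586 + 610*G)
J(Q) = -75*Q*(-155 + Q) (J(Q) = (-155 + Q)*(Q - 76*Q) = (-155 + Q)*(-75*Q) = -75*Q*(-155 + Q))
J(g) - L(-147, 371) = 75*238*(155 - 1*238) - (586 + 610*371) = 75*238*(155 - 238) - (586 + 226310) = 75*238*(-83) - 1*226896 = -1481550 - 226896 = -1708446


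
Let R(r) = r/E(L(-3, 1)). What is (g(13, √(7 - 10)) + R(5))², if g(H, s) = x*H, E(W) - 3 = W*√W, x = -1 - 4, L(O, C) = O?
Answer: 25*(-3119*I + 2964*√3)/(18*(√3 - I)) ≈ 4170.5 - 93.218*I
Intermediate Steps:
x = -5
E(W) = 3 + W^(3/2) (E(W) = 3 + W*√W = 3 + W^(3/2))
g(H, s) = -5*H
R(r) = r/(3 - 3*I*√3) (R(r) = r/(3 + (-3)^(3/2)) = r/(3 - 3*I*√3))
(g(13, √(7 - 10)) + R(5))² = (-5*13 + ((1/12)*5 + (1/12)*I*5*√3))² = (-65 + (5/12 + 5*I*√3/12))² = (-775/12 + 5*I*√3/12)²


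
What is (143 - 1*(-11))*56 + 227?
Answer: 8851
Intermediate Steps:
(143 - 1*(-11))*56 + 227 = (143 + 11)*56 + 227 = 154*56 + 227 = 8624 + 227 = 8851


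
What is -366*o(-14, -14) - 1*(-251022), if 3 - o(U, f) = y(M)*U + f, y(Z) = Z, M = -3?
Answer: 260172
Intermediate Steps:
o(U, f) = 3 - f + 3*U (o(U, f) = 3 - (-3*U + f) = 3 - (f - 3*U) = 3 + (-f + 3*U) = 3 - f + 3*U)
-366*o(-14, -14) - 1*(-251022) = -366*(3 - 1*(-14) + 3*(-14)) - 1*(-251022) = -366*(3 + 14 - 42) + 251022 = -366*(-25) + 251022 = 9150 + 251022 = 260172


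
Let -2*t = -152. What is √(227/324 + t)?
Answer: √24851/18 ≈ 8.7579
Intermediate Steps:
t = 76 (t = -½*(-152) = 76)
√(227/324 + t) = √(227/324 + 76) = √(24851/324) = √24851/18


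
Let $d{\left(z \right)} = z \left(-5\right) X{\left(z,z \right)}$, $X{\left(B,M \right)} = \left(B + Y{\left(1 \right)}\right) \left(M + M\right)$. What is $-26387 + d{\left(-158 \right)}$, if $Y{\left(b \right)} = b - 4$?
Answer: $40165653$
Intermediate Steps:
$Y{\left(b \right)} = -4 + b$
$X{\left(B,M \right)} = 2 M \left(-3 + B\right)$ ($X{\left(B,M \right)} = \left(B + \left(-4 + 1\right)\right) \left(M + M\right) = \left(B - 3\right) 2 M = \left(-3 + B\right) 2 M = 2 M \left(-3 + B\right)$)
$d{\left(z \right)} = - 10 z^{2} \left(-3 + z\right)$ ($d{\left(z \right)} = z \left(-5\right) 2 z \left(-3 + z\right) = - 5 z 2 z \left(-3 + z\right) = - 10 z^{2} \left(-3 + z\right)$)
$-26387 + d{\left(-158 \right)} = -26387 + 10 \left(-158\right)^{2} \left(3 - -158\right) = -26387 + 10 \cdot 24964 \left(3 + 158\right) = -26387 + 10 \cdot 24964 \cdot 161 = -26387 + 40192040 = 40165653$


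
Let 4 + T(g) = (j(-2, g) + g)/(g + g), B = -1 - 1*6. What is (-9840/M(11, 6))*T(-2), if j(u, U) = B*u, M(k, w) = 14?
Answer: 4920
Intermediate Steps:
B = -7 (B = -1 - 6 = -7)
j(u, U) = -7*u
T(g) = -4 + (14 + g)/(2*g) (T(g) = -4 + (-7*(-2) + g)/(g + g) = -4 + (14 + g)/((2*g)) = -4 + (14 + g)*(1/(2*g)) = -4 + (14 + g)/(2*g))
(-9840/M(11, 6))*T(-2) = (-9840/14)*(-7/2 + 7/(-2)) = (-9840/14)*(-7/2 + 7*(-½)) = (-205*24/7)*(-7/2 - 7/2) = -4920/7*(-7) = 4920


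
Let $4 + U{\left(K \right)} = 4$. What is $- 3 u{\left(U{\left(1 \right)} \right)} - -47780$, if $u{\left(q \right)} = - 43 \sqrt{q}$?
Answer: $47780$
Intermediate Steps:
$U{\left(K \right)} = 0$ ($U{\left(K \right)} = -4 + 4 = 0$)
$- 3 u{\left(U{\left(1 \right)} \right)} - -47780 = - 3 \left(- 43 \sqrt{0}\right) - -47780 = - 3 \left(\left(-43\right) 0\right) + 47780 = \left(-3\right) 0 + 47780 = 0 + 47780 = 47780$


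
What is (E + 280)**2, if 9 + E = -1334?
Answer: 1129969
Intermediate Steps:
E = -1343 (E = -9 - 1334 = -1343)
(E + 280)**2 = (-1343 + 280)**2 = (-1063)**2 = 1129969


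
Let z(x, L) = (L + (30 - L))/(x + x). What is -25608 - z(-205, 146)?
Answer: -1049925/41 ≈ -25608.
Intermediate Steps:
z(x, L) = 15/x (z(x, L) = 30/((2*x)) = 30*(1/(2*x)) = 15/x)
-25608 - z(-205, 146) = -25608 - 15/(-205) = -25608 - 15*(-1)/205 = -25608 - 1*(-3/41) = -25608 + 3/41 = -1049925/41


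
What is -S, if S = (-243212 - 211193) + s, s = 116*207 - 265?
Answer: 430658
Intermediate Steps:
s = 23747 (s = 24012 - 265 = 23747)
S = -430658 (S = (-243212 - 211193) + 23747 = -454405 + 23747 = -430658)
-S = -1*(-430658) = 430658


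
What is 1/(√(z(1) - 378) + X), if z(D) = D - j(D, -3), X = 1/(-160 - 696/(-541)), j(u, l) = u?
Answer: -46452424/2786853108169 - 22117879488*I*√42/2786853108169 ≈ -1.6668e-5 - 0.051434*I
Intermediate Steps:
X = -541/85864 (X = 1/(-160 - 696*(-1/541)) = 1/(-160 + 696/541) = 1/(-85864/541) = -541/85864 ≈ -0.0063007)
z(D) = 0 (z(D) = D - D = 0)
1/(√(z(1) - 378) + X) = 1/(√(0 - 378) - 541/85864) = 1/(√(-378) - 541/85864) = 1/(3*I*√42 - 541/85864) = 1/(-541/85864 + 3*I*√42)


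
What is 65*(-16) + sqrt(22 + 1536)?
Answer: -1040 + sqrt(1558) ≈ -1000.5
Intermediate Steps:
65*(-16) + sqrt(22 + 1536) = -1040 + sqrt(1558)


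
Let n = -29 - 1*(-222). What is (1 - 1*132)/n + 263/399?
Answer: -1510/77007 ≈ -0.019609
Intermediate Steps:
n = 193 (n = -29 + 222 = 193)
(1 - 1*132)/n + 263/399 = (1 - 1*132)/193 + 263/399 = (1 - 132)*(1/193) + 263*(1/399) = -131*1/193 + 263/399 = -131/193 + 263/399 = -1510/77007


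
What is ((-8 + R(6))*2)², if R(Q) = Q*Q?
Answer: 3136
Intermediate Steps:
R(Q) = Q²
((-8 + R(6))*2)² = ((-8 + 6²)*2)² = ((-8 + 36)*2)² = (28*2)² = 56² = 3136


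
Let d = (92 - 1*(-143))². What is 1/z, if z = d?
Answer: 1/55225 ≈ 1.8108e-5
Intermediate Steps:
d = 55225 (d = (92 + 143)² = 235² = 55225)
z = 55225
1/z = 1/55225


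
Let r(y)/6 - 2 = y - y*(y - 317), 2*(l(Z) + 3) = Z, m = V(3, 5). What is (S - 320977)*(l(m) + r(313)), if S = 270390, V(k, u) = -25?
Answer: -949669751/2 ≈ -4.7483e+8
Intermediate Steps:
m = -25
l(Z) = -3 + Z/2
r(y) = 12 + 6*y - 6*y*(-317 + y) (r(y) = 12 + 6*(y - y*(y - 317)) = 12 + 6*(y - y*(-317 + y)) = 12 + (6*y - 6*y*(-317 + y)) = 12 + 6*y - 6*y*(-317 + y))
(S - 320977)*(l(m) + r(313)) = (270390 - 320977)*((-3 + (½)*(-25)) + (12 - 6*313² + 1908*313)) = -50587*((-3 - 25/2) + (12 - 6*97969 + 597204)) = -50587*(-31/2 + (12 - 587814 + 597204)) = -50587*(-31/2 + 9402) = -50587*18773/2 = -949669751/2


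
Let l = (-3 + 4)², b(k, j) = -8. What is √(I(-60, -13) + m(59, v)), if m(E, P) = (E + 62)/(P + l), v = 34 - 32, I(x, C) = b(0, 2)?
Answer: √291/3 ≈ 5.6862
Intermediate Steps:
l = 1 (l = 1² = 1)
I(x, C) = -8
v = 2
m(E, P) = (62 + E)/(1 + P) (m(E, P) = (E + 62)/(P + 1) = (62 + E)/(1 + P))
√(I(-60, -13) + m(59, v)) = √(-8 + (62 + 59)/(1 + 2)) = √(-8 + 121/3) = √(97/3) = √291/3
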